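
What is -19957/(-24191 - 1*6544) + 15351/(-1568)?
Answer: -62931487/6884640 ≈ -9.1409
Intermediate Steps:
-19957/(-24191 - 1*6544) + 15351/(-1568) = -19957/(-24191 - 6544) + 15351*(-1/1568) = -19957/(-30735) - 2193/224 = -19957*(-1/30735) - 2193/224 = 19957/30735 - 2193/224 = -62931487/6884640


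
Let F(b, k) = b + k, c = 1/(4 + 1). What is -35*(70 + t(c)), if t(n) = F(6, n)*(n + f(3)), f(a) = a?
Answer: -15722/5 ≈ -3144.4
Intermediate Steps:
c = ⅕ (c = 1/5 = ⅕ ≈ 0.20000)
t(n) = (3 + n)*(6 + n) (t(n) = (6 + n)*(n + 3) = (6 + n)*(3 + n) = (3 + n)*(6 + n))
-35*(70 + t(c)) = -35*(70 + (3 + ⅕)*(6 + ⅕)) = -35*(70 + (16/5)*(31/5)) = -35*(70 + 496/25) = -35*2246/25 = -15722/5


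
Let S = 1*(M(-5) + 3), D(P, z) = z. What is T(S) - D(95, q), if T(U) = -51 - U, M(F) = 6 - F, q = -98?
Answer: 33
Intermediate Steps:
S = 14 (S = 1*((6 - 1*(-5)) + 3) = 1*((6 + 5) + 3) = 1*(11 + 3) = 1*14 = 14)
T(S) - D(95, q) = (-51 - 1*14) - 1*(-98) = (-51 - 14) + 98 = -65 + 98 = 33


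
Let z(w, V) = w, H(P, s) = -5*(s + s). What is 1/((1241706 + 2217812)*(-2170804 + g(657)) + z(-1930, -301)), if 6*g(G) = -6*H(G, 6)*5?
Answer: -1/7508897659002 ≈ -1.3318e-13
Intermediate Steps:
H(P, s) = -10*s
g(G) = 300 (g(G) = (-(-60)*6*5)/6 = (-6*(-60)*5)/6 = (360*5)/6 = (1/6)*1800 = 300)
1/((1241706 + 2217812)*(-2170804 + g(657)) + z(-1930, -301)) = 1/((1241706 + 2217812)*(-2170804 + 300) - 1930) = 1/(3459518*(-2170504) - 1930) = 1/(-7508897657072 - 1930) = 1/(-7508897659002) = -1/7508897659002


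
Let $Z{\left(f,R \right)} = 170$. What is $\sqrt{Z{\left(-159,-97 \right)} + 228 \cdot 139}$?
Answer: $\sqrt{31862} \approx 178.5$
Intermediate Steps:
$\sqrt{Z{\left(-159,-97 \right)} + 228 \cdot 139} = \sqrt{170 + 228 \cdot 139} = \sqrt{170 + 31692} = \sqrt{31862}$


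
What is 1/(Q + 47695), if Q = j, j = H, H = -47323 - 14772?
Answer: -1/14400 ≈ -6.9444e-5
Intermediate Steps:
H = -62095
j = -62095
Q = -62095
1/(Q + 47695) = 1/(-62095 + 47695) = 1/(-14400) = -1/14400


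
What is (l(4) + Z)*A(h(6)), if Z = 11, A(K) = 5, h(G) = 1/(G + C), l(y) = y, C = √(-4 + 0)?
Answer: 75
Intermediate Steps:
C = 2*I (C = √(-4) = 2*I ≈ 2.0*I)
h(G) = 1/(G + 2*I)
(l(4) + Z)*A(h(6)) = (4 + 11)*5 = 15*5 = 75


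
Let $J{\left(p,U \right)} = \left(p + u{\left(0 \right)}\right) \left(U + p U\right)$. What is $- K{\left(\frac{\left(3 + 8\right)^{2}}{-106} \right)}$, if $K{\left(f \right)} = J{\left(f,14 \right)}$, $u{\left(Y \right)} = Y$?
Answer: $- \frac{12705}{5618} \approx -2.2615$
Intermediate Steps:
$J{\left(p,U \right)} = p \left(U + U p\right)$ ($J{\left(p,U \right)} = \left(p + 0\right) \left(U + p U\right) = p \left(U + U p\right)$)
$K{\left(f \right)} = 14 f \left(1 + f\right)$
$- K{\left(\frac{\left(3 + 8\right)^{2}}{-106} \right)} = - 14 \frac{\left(3 + 8\right)^{2}}{-106} \left(1 + \frac{\left(3 + 8\right)^{2}}{-106}\right) = - 14 \cdot 11^{2} \left(- \frac{1}{106}\right) \left(1 + 11^{2} \left(- \frac{1}{106}\right)\right) = - 14 \cdot 121 \left(- \frac{1}{106}\right) \left(1 + 121 \left(- \frac{1}{106}\right)\right) = - \frac{14 \left(-121\right) \left(1 - \frac{121}{106}\right)}{106} = - \frac{14 \left(-121\right) \left(-15\right)}{106 \cdot 106} = \left(-1\right) \frac{12705}{5618} = - \frac{12705}{5618}$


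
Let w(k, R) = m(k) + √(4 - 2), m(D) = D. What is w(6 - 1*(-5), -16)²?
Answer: (11 + √2)² ≈ 154.11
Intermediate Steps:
w(k, R) = k + √2 (w(k, R) = k + √(4 - 2) = k + √2)
w(6 - 1*(-5), -16)² = ((6 - 1*(-5)) + √2)² = ((6 + 5) + √2)² = (11 + √2)²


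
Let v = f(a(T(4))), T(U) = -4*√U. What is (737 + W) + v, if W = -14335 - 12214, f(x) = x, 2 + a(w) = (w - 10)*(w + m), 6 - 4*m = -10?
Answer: -25742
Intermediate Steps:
m = 4 (m = 3/2 - ¼*(-10) = 3/2 + 5/2 = 4)
a(w) = -2 + (-10 + w)*(4 + w) (a(w) = -2 + (w - 10)*(w + 4) = -2 + (-10 + w)*(4 + w))
W = -26549
v = 70 (v = -42 + (-4*√4)² - (-24)*√4 = -42 + (-4*2)² - (-24)*2 = -42 + (-8)² - 6*(-8) = -42 + 64 + 48 = 70)
(737 + W) + v = (737 - 26549) + 70 = -25812 + 70 = -25742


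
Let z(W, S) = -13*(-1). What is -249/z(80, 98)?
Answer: -249/13 ≈ -19.154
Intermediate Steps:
z(W, S) = 13
-249/z(80, 98) = -249/13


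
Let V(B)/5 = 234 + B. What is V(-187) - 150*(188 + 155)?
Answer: -51215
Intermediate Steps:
V(B) = 1170 + 5*B (V(B) = 5*(234 + B) = 1170 + 5*B)
V(-187) - 150*(188 + 155) = (1170 + 5*(-187)) - 150*(188 + 155) = (1170 - 935) - 150*343 = 235 - 1*51450 = 235 - 51450 = -51215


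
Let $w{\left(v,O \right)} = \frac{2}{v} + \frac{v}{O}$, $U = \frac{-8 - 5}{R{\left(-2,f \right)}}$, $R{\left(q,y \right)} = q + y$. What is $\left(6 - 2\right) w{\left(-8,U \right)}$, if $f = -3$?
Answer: $- \frac{173}{13} \approx -13.308$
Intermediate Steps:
$U = \frac{13}{5}$ ($U = \frac{-8 - 5}{-2 - 3} = - \frac{13}{-5} = \left(-13\right) \left(- \frac{1}{5}\right) = \frac{13}{5} \approx 2.6$)
$\left(6 - 2\right) w{\left(-8,U \right)} = \left(6 - 2\right) \left(\frac{2}{-8} - \frac{8}{\frac{13}{5}}\right) = 4 \left(2 \left(- \frac{1}{8}\right) - \frac{40}{13}\right) = 4 \left(- \frac{1}{4} - \frac{40}{13}\right) = 4 \left(- \frac{173}{52}\right) = - \frac{173}{13}$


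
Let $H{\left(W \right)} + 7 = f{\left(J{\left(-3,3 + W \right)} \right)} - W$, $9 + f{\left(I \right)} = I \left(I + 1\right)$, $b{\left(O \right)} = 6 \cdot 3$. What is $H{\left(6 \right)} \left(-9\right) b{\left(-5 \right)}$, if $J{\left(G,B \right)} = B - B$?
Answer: $3564$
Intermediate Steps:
$J{\left(G,B \right)} = 0$
$b{\left(O \right)} = 18$
$f{\left(I \right)} = -9 + I \left(1 + I\right)$ ($f{\left(I \right)} = -9 + I \left(I + 1\right) = -9 + I \left(1 + I\right)$)
$H{\left(W \right)} = -16 - W$ ($H{\left(W \right)} = -7 - \left(9 + 0 + W\right) = -7 - \left(9 + W\right) = -16 - W$)
$H{\left(6 \right)} \left(-9\right) b{\left(-5 \right)} = \left(-16 - 6\right) \left(-9\right) 18 = \left(-22\right) \left(-9\right) 18 = 198 \cdot 18 = 3564$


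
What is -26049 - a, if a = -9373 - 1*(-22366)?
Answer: -39042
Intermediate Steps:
a = 12993 (a = -9373 + 22366 = 12993)
-26049 - a = -26049 - 1*12993 = -26049 - 12993 = -39042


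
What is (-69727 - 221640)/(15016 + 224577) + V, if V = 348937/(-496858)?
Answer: -228370887527/119043698794 ≈ -1.9184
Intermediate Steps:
V = -348937/496858 (V = 348937*(-1/496858) = -348937/496858 ≈ -0.70229)
(-69727 - 221640)/(15016 + 224577) + V = (-69727 - 221640)/(15016 + 224577) - 348937/496858 = -291367/239593 - 348937/496858 = -228370887527/119043698794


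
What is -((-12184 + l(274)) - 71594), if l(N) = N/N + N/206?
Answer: 8628894/103 ≈ 83776.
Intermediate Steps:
l(N) = 1 + N/206 (l(N) = 1 + N*(1/206) = 1 + N/206)
-((-12184 + l(274)) - 71594) = -((-12184 + (1 + (1/206)*274)) - 71594) = -((-12184 + (1 + 137/103)) - 71594) = -((-12184 + 240/103) - 71594) = -(-1254712/103 - 71594) = -1*(-8628894/103) = 8628894/103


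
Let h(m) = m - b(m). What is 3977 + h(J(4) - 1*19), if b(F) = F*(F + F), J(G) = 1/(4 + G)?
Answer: 103859/32 ≈ 3245.6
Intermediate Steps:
b(F) = 2*F**2 (b(F) = F*(2*F) = 2*F**2)
h(m) = m - 2*m**2
3977 + h(J(4) - 1*19) = 3977 + (1/(4 + 4) - 1*19)*(1 - 2*(1/(4 + 4) - 1*19)) = 3977 + (1/8 - 19)*(1 - 2*(1/8 - 19)) = 3977 - 151*(1 - 2*(-151/8))/8 = 3977 - 151*(1 + 151/4)/8 = 3977 - 151/8*155/4 = 3977 - 23405/32 = 103859/32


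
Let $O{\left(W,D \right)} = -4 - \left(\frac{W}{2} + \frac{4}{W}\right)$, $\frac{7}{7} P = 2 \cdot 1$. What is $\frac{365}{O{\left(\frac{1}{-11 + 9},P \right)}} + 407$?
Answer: $\frac{8379}{17} \approx 492.88$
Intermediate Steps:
$P = 2$ ($P = 2 \cdot 1 = 2$)
$O{\left(W,D \right)} = -4 - \frac{4}{W} - \frac{W}{2}$ ($O{\left(W,D \right)} = -4 - \left(W \frac{1}{2} + \frac{4}{W}\right) = -4 - \left(\frac{W}{2} + \frac{4}{W}\right) = -4 - \frac{4}{W} - \frac{W}{2}$)
$\frac{365}{O{\left(\frac{1}{-11 + 9},P \right)}} + 407 = \frac{365}{-4 - \frac{4}{\frac{1}{-11 + 9}} - \frac{1}{2 \left(-11 + 9\right)}} + 407 = \frac{365}{-4 - \frac{4}{\frac{1}{-2}} - \frac{1}{2 \left(-2\right)}} + 407 = \frac{365}{-4 - \frac{4}{- \frac{1}{2}} - - \frac{1}{4}} + 407 = \frac{365}{-4 - -8 + \frac{1}{4}} + 407 = \frac{365}{-4 + 8 + \frac{1}{4}} + 407 = \frac{365}{\frac{17}{4}} + 407 = 365 \cdot \frac{4}{17} + 407 = \frac{1460}{17} + 407 = \frac{8379}{17}$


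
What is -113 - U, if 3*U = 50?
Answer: -389/3 ≈ -129.67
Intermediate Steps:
U = 50/3 (U = (⅓)*50 = 50/3 ≈ 16.667)
-113 - U = -113 - 1*50/3 = -113 - 50/3 = -389/3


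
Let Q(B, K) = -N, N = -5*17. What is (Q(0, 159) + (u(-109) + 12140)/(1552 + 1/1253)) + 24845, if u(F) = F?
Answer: 48495373853/1944657 ≈ 24938.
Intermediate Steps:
N = -85
Q(B, K) = 85 (Q(B, K) = -1*(-85) = 85)
(Q(0, 159) + (u(-109) + 12140)/(1552 + 1/1253)) + 24845 = (85 + (-109 + 12140)/(1552 + 1/1253)) + 24845 = (85 + 12031/(1552 + 1/1253)) + 24845 = (85 + 12031/(1944657/1253)) + 24845 = (85 + 12031*(1253/1944657)) + 24845 = (85 + 15074843/1944657) + 24845 = 180370688/1944657 + 24845 = 48495373853/1944657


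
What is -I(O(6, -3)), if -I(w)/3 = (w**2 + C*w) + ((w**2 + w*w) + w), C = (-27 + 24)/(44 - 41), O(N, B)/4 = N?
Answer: 5184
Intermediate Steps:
O(N, B) = 4*N
C = -1 (C = -3/3 = -3*1/3 = -1)
I(w) = -9*w**2 (I(w) = -3*((w**2 - w) + ((w**2 + w*w) + w)) = -3*((w**2 - w) + ((w**2 + w**2) + w)) = -3*((w**2 - w) + (2*w**2 + w)) = -3*((w**2 - w) + (w + 2*w**2)) = -9*w**2)
-I(O(6, -3)) = -(-9)*(4*6)**2 = -(-9)*24**2 = -(-9)*576 = -1*(-5184) = 5184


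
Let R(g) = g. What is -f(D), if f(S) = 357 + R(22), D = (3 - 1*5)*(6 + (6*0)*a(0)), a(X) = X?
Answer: -379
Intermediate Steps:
D = -12 (D = (3 - 1*5)*(6 + (6*0)*0) = (3 - 5)*(6 + 0*0) = -2*(6 + 0) = -2*6 = -12)
f(S) = 379 (f(S) = 357 + 22 = 379)
-f(D) = -1*379 = -379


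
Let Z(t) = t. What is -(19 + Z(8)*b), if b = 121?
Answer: -987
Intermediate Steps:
-(19 + Z(8)*b) = -(19 + 8*121) = -(19 + 968) = -1*987 = -987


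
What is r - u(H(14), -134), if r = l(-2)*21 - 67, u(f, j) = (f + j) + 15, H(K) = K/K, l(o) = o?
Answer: 9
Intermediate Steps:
H(K) = 1
u(f, j) = 15 + f + j
r = -109 (r = -2*21 - 67 = -42 - 67 = -109)
r - u(H(14), -134) = -109 - (15 + 1 - 134) = -109 - 1*(-118) = -109 + 118 = 9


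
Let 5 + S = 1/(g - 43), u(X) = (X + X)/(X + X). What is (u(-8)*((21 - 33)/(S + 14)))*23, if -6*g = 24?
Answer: -6486/211 ≈ -30.739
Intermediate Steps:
g = -4 (g = -⅙*24 = -4)
u(X) = 1 (u(X) = (2*X)/((2*X)) = (2*X)*(1/(2*X)) = 1)
S = -236/47 (S = -5 + 1/(-4 - 43) = -5 + 1/(-47) = -5 - 1/47 = -236/47 ≈ -5.0213)
(u(-8)*((21 - 33)/(S + 14)))*23 = (1*((21 - 33)/(-236/47 + 14)))*23 = (1*(-12/422/47))*23 = (1*(-12*47/422))*23 = (1*(-282/211))*23 = -282/211*23 = -6486/211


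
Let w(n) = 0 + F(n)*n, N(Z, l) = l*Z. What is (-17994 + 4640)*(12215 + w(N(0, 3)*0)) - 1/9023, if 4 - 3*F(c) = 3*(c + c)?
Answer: -1471823729531/9023 ≈ -1.6312e+8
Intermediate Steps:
N(Z, l) = Z*l
F(c) = 4/3 - 2*c (F(c) = 4/3 - (c + c) = 4/3 - 2*c)
w(n) = n*(4/3 - 2*n) (w(n) = 0 + (4/3 - 2*n)*n = 0 + n*(4/3 - 2*n) = n*(4/3 - 2*n))
(-17994 + 4640)*(12215 + w(N(0, 3)*0)) - 1/9023 = (-17994 + 4640)*(12215 + 2*((0*3)*0)*(2 - 3*0*3*0)/3) - 1/9023 = -13354*(12215 + 2*(0*0)*(2 - 0*0)/3) - 1*1/9023 = -13354*(12215 + (⅔)*0*(2 - 3*0)) - 1/9023 = -13354*(12215 + (⅔)*0*(2 + 0)) - 1/9023 = -13354*(12215 + (⅔)*0*2) - 1/9023 = -13354*(12215 + 0) - 1/9023 = -13354*12215 - 1/9023 = -163119110 - 1/9023 = -1471823729531/9023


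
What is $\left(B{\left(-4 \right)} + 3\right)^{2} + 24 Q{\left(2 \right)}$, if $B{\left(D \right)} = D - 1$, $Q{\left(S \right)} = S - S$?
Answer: $4$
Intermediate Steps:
$Q{\left(S \right)} = 0$
$B{\left(D \right)} = -1 + D$
$\left(B{\left(-4 \right)} + 3\right)^{2} + 24 Q{\left(2 \right)} = \left(\left(-1 - 4\right) + 3\right)^{2} + 24 \cdot 0 = \left(-5 + 3\right)^{2} + 0 = \left(-2\right)^{2} + 0 = 4 + 0 = 4$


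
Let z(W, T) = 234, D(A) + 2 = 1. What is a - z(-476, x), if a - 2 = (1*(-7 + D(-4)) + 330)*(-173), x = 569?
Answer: -55938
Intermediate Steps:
D(A) = -1 (D(A) = -2 + 1 = -1)
a = -55704 (a = 2 + (1*(-7 - 1) + 330)*(-173) = 2 + (1*(-8) + 330)*(-173) = 2 + (-8 + 330)*(-173) = 2 + 322*(-173) = 2 - 55706 = -55704)
a - z(-476, x) = -55704 - 1*234 = -55704 - 234 = -55938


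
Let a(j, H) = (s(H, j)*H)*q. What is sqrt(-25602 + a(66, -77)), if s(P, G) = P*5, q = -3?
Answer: I*sqrt(114537) ≈ 338.43*I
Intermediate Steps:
s(P, G) = 5*P
a(j, H) = -15*H**2 (a(j, H) = ((5*H)*H)*(-3) = (5*H**2)*(-3) = -15*H**2)
sqrt(-25602 + a(66, -77)) = sqrt(-25602 - 15*(-77)**2) = sqrt(-25602 - 15*5929) = sqrt(-25602 - 88935) = sqrt(-114537) = I*sqrt(114537)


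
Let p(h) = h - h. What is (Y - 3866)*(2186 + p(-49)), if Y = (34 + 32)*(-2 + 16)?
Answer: -6431212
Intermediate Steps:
Y = 924 (Y = 66*14 = 924)
p(h) = 0
(Y - 3866)*(2186 + p(-49)) = (924 - 3866)*(2186 + 0) = -2942*2186 = -6431212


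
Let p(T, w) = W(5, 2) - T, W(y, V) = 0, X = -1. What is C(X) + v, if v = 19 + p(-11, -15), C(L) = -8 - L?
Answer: 23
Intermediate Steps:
p(T, w) = -T (p(T, w) = 0 - T = -T)
v = 30 (v = 19 - 1*(-11) = 19 + 11 = 30)
C(X) + v = (-8 - 1*(-1)) + 30 = (-8 + 1) + 30 = -7 + 30 = 23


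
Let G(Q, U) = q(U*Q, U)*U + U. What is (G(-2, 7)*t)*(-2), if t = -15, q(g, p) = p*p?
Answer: 10500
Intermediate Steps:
q(g, p) = p²
G(Q, U) = U + U³ (G(Q, U) = U²*U + U = U³ + U = U + U³)
(G(-2, 7)*t)*(-2) = ((7 + 7³)*(-15))*(-2) = ((7 + 343)*(-15))*(-2) = (350*(-15))*(-2) = -5250*(-2) = 10500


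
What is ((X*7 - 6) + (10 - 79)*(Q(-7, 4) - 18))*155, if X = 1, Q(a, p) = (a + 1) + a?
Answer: 331700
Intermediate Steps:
Q(a, p) = 1 + 2*a (Q(a, p) = (1 + a) + a = 1 + 2*a)
((X*7 - 6) + (10 - 79)*(Q(-7, 4) - 18))*155 = ((1*7 - 6) + (10 - 79)*((1 + 2*(-7)) - 18))*155 = ((7 - 6) - 69*((1 - 14) - 18))*155 = (1 - 69*(-13 - 18))*155 = (1 - 69*(-31))*155 = (1 + 2139)*155 = 2140*155 = 331700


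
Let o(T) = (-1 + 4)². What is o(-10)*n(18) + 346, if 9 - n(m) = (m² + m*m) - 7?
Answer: -5342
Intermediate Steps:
o(T) = 9 (o(T) = 3² = 9)
n(m) = 16 - 2*m² (n(m) = 9 - ((m² + m*m) - 7) = 9 - ((m² + m²) - 7) = 9 - (2*m² - 7) = 9 - (-7 + 2*m²) = 9 + (7 - 2*m²) = 16 - 2*m²)
o(-10)*n(18) + 346 = 9*(16 - 2*18²) + 346 = 9*(16 - 2*324) + 346 = 9*(16 - 648) + 346 = 9*(-632) + 346 = -5688 + 346 = -5342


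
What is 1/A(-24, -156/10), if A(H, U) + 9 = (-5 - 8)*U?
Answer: 5/969 ≈ 0.0051600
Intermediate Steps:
A(H, U) = -9 - 13*U (A(H, U) = -9 + (-5 - 8)*U = -9 - 13*U)
1/A(-24, -156/10) = 1/(-9 - (-2028)/10) = 1/(-9 - 13*(-78/5)) = 1/(-9 + 1014/5) = 1/(969/5) = 5/969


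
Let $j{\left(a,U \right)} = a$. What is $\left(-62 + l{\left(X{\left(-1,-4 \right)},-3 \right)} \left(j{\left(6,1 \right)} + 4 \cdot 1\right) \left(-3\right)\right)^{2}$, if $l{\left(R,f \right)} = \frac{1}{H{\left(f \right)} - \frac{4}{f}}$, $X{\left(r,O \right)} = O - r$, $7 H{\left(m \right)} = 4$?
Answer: $\frac{96721}{16} \approx 6045.1$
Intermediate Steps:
$H{\left(m \right)} = \frac{4}{7}$ ($H{\left(m \right)} = \frac{1}{7} \cdot 4 = \frac{4}{7}$)
$l{\left(R,f \right)} = \frac{1}{\frac{4}{7} - \frac{4}{f}}$
$\left(-62 + l{\left(X{\left(-1,-4 \right)},-3 \right)} \left(j{\left(6,1 \right)} + 4 \cdot 1\right) \left(-3\right)\right)^{2} = \left(-62 + \frac{7}{4} \left(-3\right) \frac{1}{-7 - 3} \left(6 + 4 \cdot 1\right) \left(-3\right)\right)^{2} = \left(-62 + \frac{7}{4} \left(-3\right) \frac{1}{-10} \left(6 + 4\right) \left(-3\right)\right)^{2} = \left(-62 + \frac{7}{4} \left(-3\right) \left(- \frac{1}{10}\right) 10 \left(-3\right)\right)^{2} = \left(-62 + \frac{21}{40} \cdot 10 \left(-3\right)\right)^{2} = \left(-62 + \frac{21}{4} \left(-3\right)\right)^{2} = \left(-62 - \frac{63}{4}\right)^{2} = \left(- \frac{311}{4}\right)^{2} = \frac{96721}{16}$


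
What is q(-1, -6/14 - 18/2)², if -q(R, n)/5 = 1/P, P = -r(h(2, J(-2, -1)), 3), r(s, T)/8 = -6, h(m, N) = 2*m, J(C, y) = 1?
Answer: 25/2304 ≈ 0.010851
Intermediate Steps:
r(s, T) = -48 (r(s, T) = 8*(-6) = -48)
P = 48 (P = -1*(-48) = 48)
q(R, n) = -5/48
q(-1, -6/14 - 18/2)² = (-5/48)² = 25/2304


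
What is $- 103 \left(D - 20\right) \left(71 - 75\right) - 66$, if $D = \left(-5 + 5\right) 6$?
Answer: $-8306$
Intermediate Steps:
$D = 0$ ($D = 0 \cdot 6 = 0$)
$- 103 \left(D - 20\right) \left(71 - 75\right) - 66 = - 103 \left(0 - 20\right) \left(71 - 75\right) - 66 = - 103 \left(\left(-20\right) \left(-4\right)\right) - 66 = \left(-103\right) 80 - 66 = -8240 - 66 = -8306$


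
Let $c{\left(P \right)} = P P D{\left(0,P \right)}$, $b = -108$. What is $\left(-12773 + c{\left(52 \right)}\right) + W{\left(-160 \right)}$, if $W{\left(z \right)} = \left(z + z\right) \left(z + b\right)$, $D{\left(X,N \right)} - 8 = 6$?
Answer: $110843$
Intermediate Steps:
$D{\left(X,N \right)} = 14$ ($D{\left(X,N \right)} = 8 + 6 = 14$)
$W{\left(z \right)} = 2 z \left(-108 + z\right)$ ($W{\left(z \right)} = \left(z + z\right) \left(z - 108\right) = 2 z \left(-108 + z\right)$)
$c{\left(P \right)} = 14 P^{2}$ ($c{\left(P \right)} = P P 14 = P^{2} \cdot 14 = 14 P^{2}$)
$\left(-12773 + c{\left(52 \right)}\right) + W{\left(-160 \right)} = \left(-12773 + 14 \cdot 52^{2}\right) + 2 \left(-160\right) \left(-108 - 160\right) = \left(-12773 + 14 \cdot 2704\right) + 2 \left(-160\right) \left(-268\right) = \left(-12773 + 37856\right) + 85760 = 25083 + 85760 = 110843$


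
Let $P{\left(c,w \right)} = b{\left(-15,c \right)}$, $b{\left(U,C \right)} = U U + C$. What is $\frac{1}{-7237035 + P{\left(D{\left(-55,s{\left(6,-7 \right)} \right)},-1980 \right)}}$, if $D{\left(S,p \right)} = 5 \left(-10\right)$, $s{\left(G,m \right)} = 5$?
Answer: $- \frac{1}{7236860} \approx -1.3818 \cdot 10^{-7}$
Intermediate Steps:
$b{\left(U,C \right)} = C + U^{2}$ ($b{\left(U,C \right)} = U^{2} + C = C + U^{2}$)
$D{\left(S,p \right)} = -50$
$P{\left(c,w \right)} = 225 + c$ ($P{\left(c,w \right)} = c + \left(-15\right)^{2} = c + 225 = 225 + c$)
$\frac{1}{-7237035 + P{\left(D{\left(-55,s{\left(6,-7 \right)} \right)},-1980 \right)}} = \frac{1}{-7237035 + \left(225 - 50\right)} = \frac{1}{-7237035 + 175} = \frac{1}{-7236860} = - \frac{1}{7236860}$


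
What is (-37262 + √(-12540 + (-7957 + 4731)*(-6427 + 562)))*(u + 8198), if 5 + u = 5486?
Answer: -509706898 + 68395*√756318 ≈ -4.5023e+8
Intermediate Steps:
u = 5481 (u = -5 + 5486 = 5481)
(-37262 + √(-12540 + (-7957 + 4731)*(-6427 + 562)))*(u + 8198) = (-37262 + √(-12540 + (-7957 + 4731)*(-6427 + 562)))*(5481 + 8198) = (-37262 + √(-12540 - 3226*(-5865)))*13679 = (-37262 + √(-12540 + 18920490))*13679 = (-37262 + √18907950)*13679 = (-37262 + 5*√756318)*13679 = -509706898 + 68395*√756318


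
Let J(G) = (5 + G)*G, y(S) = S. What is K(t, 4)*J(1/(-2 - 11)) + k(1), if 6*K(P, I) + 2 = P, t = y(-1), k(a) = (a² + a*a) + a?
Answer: 539/169 ≈ 3.1894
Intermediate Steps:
k(a) = a + 2*a² (k(a) = (a² + a²) + a = 2*a² + a = a + 2*a²)
t = -1
K(P, I) = -⅓ + P/6
J(G) = G*(5 + G)
K(t, 4)*J(1/(-2 - 11)) + k(1) = (-⅓ + (⅙)*(-1))*((5 + 1/(-2 - 11))/(-2 - 11)) + 1*(1 + 2*1) = (-⅓ - ⅙)*((5 + 1/(-13))/(-13)) + 1*(1 + 2) = -(-1)*(5 - 1/13)/26 + 1*3 = -(-1)*64/(26*13) + 3 = -½*(-64/169) + 3 = 32/169 + 3 = 539/169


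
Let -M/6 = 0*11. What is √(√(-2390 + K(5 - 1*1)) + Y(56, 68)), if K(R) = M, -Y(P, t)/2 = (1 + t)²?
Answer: √(-9522 + I*√2390) ≈ 0.2505 + 97.581*I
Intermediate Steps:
Y(P, t) = -2*(1 + t)²
M = 0 (M = -0*11 = -6*0 = 0)
K(R) = 0
√(√(-2390 + K(5 - 1*1)) + Y(56, 68)) = √(√(-2390 + 0) - 2*(1 + 68)²) = √(√(-2390) - 2*69²) = √(I*√2390 - 2*4761) = √(I*√2390 - 9522) = √(-9522 + I*√2390)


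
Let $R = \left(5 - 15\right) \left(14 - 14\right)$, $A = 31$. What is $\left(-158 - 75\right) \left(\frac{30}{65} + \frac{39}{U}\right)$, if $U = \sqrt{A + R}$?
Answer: $- \frac{1398}{13} - \frac{9087 \sqrt{31}}{31} \approx -1739.6$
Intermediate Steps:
$R = 0$ ($R = \left(-10\right) 0 = 0$)
$U = \sqrt{31}$ ($U = \sqrt{31 + 0} = \sqrt{31} \approx 5.5678$)
$\left(-158 - 75\right) \left(\frac{30}{65} + \frac{39}{U}\right) = \left(-158 - 75\right) \left(\frac{30}{65} + \frac{39}{\sqrt{31}}\right) = - 233 \left(30 \cdot \frac{1}{65} + 39 \frac{\sqrt{31}}{31}\right) = - 233 \left(\frac{6}{13} + \frac{39 \sqrt{31}}{31}\right) = - \frac{1398}{13} - \frac{9087 \sqrt{31}}{31}$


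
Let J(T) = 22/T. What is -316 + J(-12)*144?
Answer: -580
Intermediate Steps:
-316 + J(-12)*144 = -316 + (22/(-12))*144 = -316 + (22*(-1/12))*144 = -316 - 11/6*144 = -316 - 264 = -580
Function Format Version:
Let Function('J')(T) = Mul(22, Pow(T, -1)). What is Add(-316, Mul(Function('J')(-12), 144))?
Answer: -580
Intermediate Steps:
Add(-316, Mul(Function('J')(-12), 144)) = Add(-316, Mul(Mul(22, Pow(-12, -1)), 144)) = Add(-316, Mul(Mul(22, Rational(-1, 12)), 144)) = Add(-316, Mul(Rational(-11, 6), 144)) = Add(-316, -264) = -580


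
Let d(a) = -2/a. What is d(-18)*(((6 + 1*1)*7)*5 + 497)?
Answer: 742/9 ≈ 82.444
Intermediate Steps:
d(-18)*(((6 + 1*1)*7)*5 + 497) = (-2/(-18))*(((6 + 1*1)*7)*5 + 497) = (-2*(-1/18))*(((6 + 1)*7)*5 + 497) = ((7*7)*5 + 497)/9 = (49*5 + 497)/9 = (245 + 497)/9 = (⅑)*742 = 742/9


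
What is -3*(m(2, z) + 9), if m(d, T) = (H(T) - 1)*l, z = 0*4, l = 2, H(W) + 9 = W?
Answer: 33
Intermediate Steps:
H(W) = -9 + W
z = 0
m(d, T) = -20 + 2*T (m(d, T) = ((-9 + T) - 1)*2 = (-10 + T)*2 = -20 + 2*T)
-3*(m(2, z) + 9) = -3*((-20 + 2*0) + 9) = -3*((-20 + 0) + 9) = -3*(-20 + 9) = -3*(-11) = 33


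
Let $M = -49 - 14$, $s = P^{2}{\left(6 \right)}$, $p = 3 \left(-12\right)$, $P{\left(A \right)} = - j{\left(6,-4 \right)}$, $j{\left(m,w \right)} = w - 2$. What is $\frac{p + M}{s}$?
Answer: $- \frac{11}{4} \approx -2.75$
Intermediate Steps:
$j{\left(m,w \right)} = -2 + w$ ($j{\left(m,w \right)} = w - 2 = -2 + w$)
$P{\left(A \right)} = 6$ ($P{\left(A \right)} = - (-2 - 4) = \left(-1\right) \left(-6\right) = 6$)
$p = -36$
$s = 36$ ($s = 6^{2} = 36$)
$M = -63$ ($M = -49 - 14 = -63$)
$\frac{p + M}{s} = \frac{-36 - 63}{36} = \frac{1}{36} \left(-99\right) = - \frac{11}{4}$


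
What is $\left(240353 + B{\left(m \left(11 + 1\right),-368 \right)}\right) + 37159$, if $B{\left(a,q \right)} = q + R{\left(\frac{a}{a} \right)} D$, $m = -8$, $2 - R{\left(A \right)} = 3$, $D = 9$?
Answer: $277135$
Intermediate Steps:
$R{\left(A \right)} = -1$ ($R{\left(A \right)} = 2 - 3 = -1$)
$B{\left(a,q \right)} = -9 + q$ ($B{\left(a,q \right)} = q - 9 = -9 + q$)
$\left(240353 + B{\left(m \left(11 + 1\right),-368 \right)}\right) + 37159 = \left(240353 - 377\right) + 37159 = 239976 + 37159 = 277135$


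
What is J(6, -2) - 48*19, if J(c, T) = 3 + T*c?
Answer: -921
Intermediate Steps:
J(6, -2) - 48*19 = (3 - 2*6) - 48*19 = (3 - 12) - 912 = -9 - 912 = -921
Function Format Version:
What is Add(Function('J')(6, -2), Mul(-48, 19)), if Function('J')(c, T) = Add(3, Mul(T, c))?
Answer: -921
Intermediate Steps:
Add(Function('J')(6, -2), Mul(-48, 19)) = Add(Add(3, Mul(-2, 6)), Mul(-48, 19)) = Add(Add(3, -12), -912) = Add(-9, -912) = -921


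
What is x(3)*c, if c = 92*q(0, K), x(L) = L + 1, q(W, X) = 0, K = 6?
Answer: 0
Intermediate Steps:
x(L) = 1 + L
c = 0 (c = 92*0 = 0)
x(3)*c = (1 + 3)*0 = 4*0 = 0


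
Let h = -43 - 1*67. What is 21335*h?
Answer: -2346850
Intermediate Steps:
h = -110 (h = -43 - 67 = -110)
21335*h = 21335*(-110) = -2346850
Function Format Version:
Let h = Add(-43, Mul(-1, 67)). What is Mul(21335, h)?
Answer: -2346850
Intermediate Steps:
h = -110 (h = Add(-43, -67) = -110)
Mul(21335, h) = Mul(21335, -110) = -2346850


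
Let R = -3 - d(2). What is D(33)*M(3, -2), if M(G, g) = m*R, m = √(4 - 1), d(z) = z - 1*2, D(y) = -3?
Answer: 9*√3 ≈ 15.588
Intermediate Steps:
d(z) = -2 + z (d(z) = z - 2 = -2 + z)
R = -3 (R = -3 - (-2 + 2) = -3 - 1*0 = -3 + 0 = -3)
m = √3 ≈ 1.7320
M(G, g) = -3*√3 (M(G, g) = √3*(-3) = -3*√3)
D(33)*M(3, -2) = -(-9)*√3 = 9*√3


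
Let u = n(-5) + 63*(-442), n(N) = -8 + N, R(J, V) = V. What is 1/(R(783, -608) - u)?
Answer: 1/27251 ≈ 3.6696e-5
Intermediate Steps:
u = -27859 (u = (-8 - 5) + 63*(-442) = -13 - 27846 = -27859)
1/(R(783, -608) - u) = 1/(-608 - 1*(-27859)) = 1/(-608 + 27859) = 1/27251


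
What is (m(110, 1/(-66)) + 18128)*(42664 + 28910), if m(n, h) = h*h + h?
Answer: 941979485287/726 ≈ 1.2975e+9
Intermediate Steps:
m(n, h) = h + h² (m(n, h) = h² + h = h + h²)
(m(110, 1/(-66)) + 18128)*(42664 + 28910) = ((1 + 1/(-66))/(-66) + 18128)*(42664 + 28910) = (-(1 - 1/66)/66 + 18128)*71574 = (-1/66*65/66 + 18128)*71574 = (-65/4356 + 18128)*71574 = (78965503/4356)*71574 = 941979485287/726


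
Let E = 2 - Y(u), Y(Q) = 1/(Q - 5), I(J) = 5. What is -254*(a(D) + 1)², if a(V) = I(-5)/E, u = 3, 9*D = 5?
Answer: -2286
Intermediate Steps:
D = 5/9 (D = (⅑)*5 = 5/9 ≈ 0.55556)
Y(Q) = 1/(-5 + Q)
E = 5/2 (E = 2 - 1/(-5 + 3) = 2 - 1/(-2) = 2 - 1*(-½) = 2 + ½ = 5/2 ≈ 2.5000)
a(V) = 2 (a(V) = 5/(5/2) = 5*(⅖) = 2)
-254*(a(D) + 1)² = -254*(2 + 1)² = -254*3² = -254*9 = -2286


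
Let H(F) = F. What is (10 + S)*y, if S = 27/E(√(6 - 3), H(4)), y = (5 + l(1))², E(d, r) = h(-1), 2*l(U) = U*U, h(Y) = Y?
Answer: -2057/4 ≈ -514.25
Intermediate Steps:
l(U) = U²/2 (l(U) = (U*U)/2 = U²/2)
E(d, r) = -1
y = 121/4 (y = (5 + (½)*1²)² = (5 + (½)*1)² = (5 + ½)² = (11/2)² = 121/4 ≈ 30.250)
S = -27 (S = 27/(-1) = 27*(-1) = -27)
(10 + S)*y = (10 - 27)*(121/4) = -17*121/4 = -2057/4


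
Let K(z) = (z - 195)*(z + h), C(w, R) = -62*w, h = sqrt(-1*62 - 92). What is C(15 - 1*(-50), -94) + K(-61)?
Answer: 11586 - 256*I*sqrt(154) ≈ 11586.0 - 3176.9*I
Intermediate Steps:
h = I*sqrt(154) (h = sqrt(-62 - 92) = sqrt(-154) = I*sqrt(154) ≈ 12.41*I)
K(z) = (-195 + z)*(z + I*sqrt(154)) (K(z) = (z - 195)*(z + I*sqrt(154)) = (-195 + z)*(z + I*sqrt(154)))
C(15 - 1*(-50), -94) + K(-61) = -62*(15 - 1*(-50)) + ((-61)**2 - 195*(-61) - 195*I*sqrt(154) + I*(-61)*sqrt(154)) = -62*(15 + 50) + (3721 + 11895 - 195*I*sqrt(154) - 61*I*sqrt(154)) = -62*65 + (15616 - 256*I*sqrt(154)) = -4030 + (15616 - 256*I*sqrt(154)) = 11586 - 256*I*sqrt(154)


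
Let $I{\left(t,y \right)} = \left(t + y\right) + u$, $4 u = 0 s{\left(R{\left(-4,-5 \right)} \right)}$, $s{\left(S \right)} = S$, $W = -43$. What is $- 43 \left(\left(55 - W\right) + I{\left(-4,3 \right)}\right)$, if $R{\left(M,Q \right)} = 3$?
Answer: $-4171$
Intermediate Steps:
$u = 0$ ($u = \frac{0 \cdot 3}{4} = \frac{1}{4} \cdot 0 = 0$)
$I{\left(t,y \right)} = t + y$ ($I{\left(t,y \right)} = \left(t + y\right) + 0 = t + y$)
$- 43 \left(\left(55 - W\right) + I{\left(-4,3 \right)}\right) = - 43 \left(\left(55 - -43\right) + \left(-4 + 3\right)\right) = - 43 \left(\left(55 + 43\right) - 1\right) = - 43 \left(98 - 1\right) = \left(-43\right) 97 = -4171$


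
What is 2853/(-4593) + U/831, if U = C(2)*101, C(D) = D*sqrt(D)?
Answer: -951/1531 + 202*sqrt(2)/831 ≈ -0.27739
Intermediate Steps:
C(D) = D**(3/2)
U = 202*sqrt(2) (U = 2**(3/2)*101 = (2*sqrt(2))*101 = 202*sqrt(2) ≈ 285.67)
2853/(-4593) + U/831 = 2853/(-4593) + (202*sqrt(2))/831 = 2853*(-1/4593) + (202*sqrt(2))*(1/831) = -951/1531 + 202*sqrt(2)/831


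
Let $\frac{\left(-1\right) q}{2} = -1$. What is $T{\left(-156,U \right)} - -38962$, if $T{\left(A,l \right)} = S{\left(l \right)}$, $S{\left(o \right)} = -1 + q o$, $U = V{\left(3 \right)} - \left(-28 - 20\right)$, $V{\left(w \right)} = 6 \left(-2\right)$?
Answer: $39033$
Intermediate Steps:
$V{\left(w \right)} = -12$
$U = 36$ ($U = -12 - \left(-28 - 20\right) = -12 - -48 = -12 + 48 = 36$)
$q = 2$ ($q = \left(-2\right) \left(-1\right) = 2$)
$S{\left(o \right)} = -1 + 2 o$
$T{\left(A,l \right)} = -1 + 2 l$
$T{\left(-156,U \right)} - -38962 = \left(-1 + 2 \cdot 36\right) - -38962 = \left(-1 + 72\right) + 38962 = 71 + 38962 = 39033$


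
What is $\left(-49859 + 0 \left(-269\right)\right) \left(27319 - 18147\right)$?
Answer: $-457306748$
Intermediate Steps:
$\left(-49859 + 0 \left(-269\right)\right) \left(27319 - 18147\right) = \left(-49859 + 0\right) 9172 = \left(-49859\right) 9172 = -457306748$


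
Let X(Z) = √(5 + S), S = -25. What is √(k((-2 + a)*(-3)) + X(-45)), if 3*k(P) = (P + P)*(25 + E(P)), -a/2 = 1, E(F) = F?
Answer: √(296 + 2*I*√5) ≈ 17.205 + 0.13*I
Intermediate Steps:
a = -2 (a = -2*1 = -2)
X(Z) = 2*I*√5 (X(Z) = √(5 - 25) = √(-20) = 2*I*√5)
k(P) = 2*P*(25 + P)/3 (k(P) = ((P + P)*(25 + P))/3 = ((2*P)*(25 + P))/3 = (2*P*(25 + P))/3 = 2*P*(25 + P)/3)
√(k((-2 + a)*(-3)) + X(-45)) = √(2*((-2 - 2)*(-3))*(25 + (-2 - 2)*(-3))/3 + 2*I*√5) = √(2*(-4*(-3))*(25 - 4*(-3))/3 + 2*I*√5) = √((⅔)*12*(25 + 12) + 2*I*√5) = √((⅔)*12*37 + 2*I*√5) = √(296 + 2*I*√5)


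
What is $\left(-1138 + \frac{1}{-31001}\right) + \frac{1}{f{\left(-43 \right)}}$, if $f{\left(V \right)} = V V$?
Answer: $- \frac{65231097010}{57320849} \approx -1138.0$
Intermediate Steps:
$f{\left(V \right)} = V^{2}$
$\left(-1138 + \frac{1}{-31001}\right) + \frac{1}{f{\left(-43 \right)}} = \left(-1138 + \frac{1}{-31001}\right) + \frac{1}{\left(-43\right)^{2}} = \left(-1138 - \frac{1}{31001}\right) + \frac{1}{1849} = - \frac{35279139}{31001} + \frac{1}{1849} = - \frac{65231097010}{57320849}$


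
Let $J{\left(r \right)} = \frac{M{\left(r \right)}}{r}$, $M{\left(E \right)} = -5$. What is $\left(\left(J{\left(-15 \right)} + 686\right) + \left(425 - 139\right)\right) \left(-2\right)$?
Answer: $- \frac{5834}{3} \approx -1944.7$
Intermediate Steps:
$J{\left(r \right)} = - \frac{5}{r}$
$\left(\left(J{\left(-15 \right)} + 686\right) + \left(425 - 139\right)\right) \left(-2\right) = \left(\left(- \frac{5}{-15} + 686\right) + \left(425 - 139\right)\right) \left(-2\right) = \left(\left(\left(-5\right) \left(- \frac{1}{15}\right) + 686\right) + \left(425 - 139\right)\right) \left(-2\right) = \left(\left(\frac{1}{3} + 686\right) + 286\right) \left(-2\right) = \left(\frac{2059}{3} + 286\right) \left(-2\right) = \frac{2917}{3} \left(-2\right) = - \frac{5834}{3}$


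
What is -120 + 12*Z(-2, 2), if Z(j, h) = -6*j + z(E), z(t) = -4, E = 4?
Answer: -24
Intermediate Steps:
Z(j, h) = -4 - 6*j (Z(j, h) = -6*j - 4 = -4 - 6*j)
-120 + 12*Z(-2, 2) = -120 + 12*(-4 - 6*(-2)) = -120 + 12*(-4 + 12) = -120 + 12*8 = -120 + 96 = -24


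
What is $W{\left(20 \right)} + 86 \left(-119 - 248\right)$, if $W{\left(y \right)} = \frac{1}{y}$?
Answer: $- \frac{631239}{20} \approx -31562.0$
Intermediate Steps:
$W{\left(20 \right)} + 86 \left(-119 - 248\right) = \frac{1}{20} + 86 \left(-119 - 248\right) = \frac{1}{20} + 86 \left(-367\right) = \frac{1}{20} - 31562 = - \frac{631239}{20}$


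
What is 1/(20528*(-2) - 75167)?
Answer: -1/116223 ≈ -8.6042e-6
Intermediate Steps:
1/(20528*(-2) - 75167) = 1/(-41056 - 75167) = 1/(-116223) = -1/116223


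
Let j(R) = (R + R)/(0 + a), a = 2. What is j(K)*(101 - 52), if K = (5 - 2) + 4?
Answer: 343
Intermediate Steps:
K = 7 (K = 3 + 4 = 7)
j(R) = R (j(R) = (R + R)/(0 + 2) = (2*R)/2 = (2*R)*(½) = R)
j(K)*(101 - 52) = 7*(101 - 52) = 7*49 = 343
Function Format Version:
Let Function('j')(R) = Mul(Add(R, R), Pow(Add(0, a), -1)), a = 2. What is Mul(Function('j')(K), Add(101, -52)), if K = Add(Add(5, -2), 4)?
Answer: 343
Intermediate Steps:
K = 7 (K = Add(3, 4) = 7)
Function('j')(R) = R (Function('j')(R) = Mul(Add(R, R), Pow(Add(0, 2), -1)) = Mul(Mul(2, R), Pow(2, -1)) = Mul(Mul(2, R), Rational(1, 2)) = R)
Mul(Function('j')(K), Add(101, -52)) = Mul(7, Add(101, -52)) = Mul(7, 49) = 343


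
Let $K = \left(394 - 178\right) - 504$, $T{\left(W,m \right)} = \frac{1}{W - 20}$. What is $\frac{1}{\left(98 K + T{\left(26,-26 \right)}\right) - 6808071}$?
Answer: $- \frac{6}{41017769} \approx -1.4628 \cdot 10^{-7}$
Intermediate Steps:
$T{\left(W,m \right)} = \frac{1}{-20 + W}$
$K = -288$ ($K = 216 - 504 = -288$)
$\frac{1}{\left(98 K + T{\left(26,-26 \right)}\right) - 6808071} = \frac{1}{\left(98 \left(-288\right) + \frac{1}{-20 + 26}\right) - 6808071} = \frac{1}{\left(-28224 + \frac{1}{6}\right) - 6808071} = \frac{1}{- \frac{169343}{6} - 6808071} = \frac{1}{- \frac{41017769}{6}} = - \frac{6}{41017769}$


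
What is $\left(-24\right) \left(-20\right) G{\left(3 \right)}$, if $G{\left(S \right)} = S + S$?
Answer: $2880$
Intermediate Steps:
$G{\left(S \right)} = 2 S$
$\left(-24\right) \left(-20\right) G{\left(3 \right)} = \left(-24\right) \left(-20\right) 2 \cdot 3 = 480 \cdot 6 = 2880$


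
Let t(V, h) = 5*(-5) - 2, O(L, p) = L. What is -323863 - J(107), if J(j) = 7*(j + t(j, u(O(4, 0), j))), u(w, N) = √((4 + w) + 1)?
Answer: -324423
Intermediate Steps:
u(w, N) = √(5 + w)
t(V, h) = -27 (t(V, h) = -25 - 2 = -27)
J(j) = -189 + 7*j (J(j) = 7*(j - 27) = 7*(-27 + j) = -189 + 7*j)
-323863 - J(107) = -323863 - (-189 + 7*107) = -323863 - (-189 + 749) = -323863 - 1*560 = -323863 - 560 = -324423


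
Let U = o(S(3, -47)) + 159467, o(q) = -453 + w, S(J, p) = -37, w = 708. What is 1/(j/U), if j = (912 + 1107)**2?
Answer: 159722/4076361 ≈ 0.039182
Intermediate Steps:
o(q) = 255 (o(q) = -453 + 708 = 255)
U = 159722 (U = 255 + 159467 = 159722)
j = 4076361 (j = 2019**2 = 4076361)
1/(j/U) = 1/(4076361/159722) = 159722/4076361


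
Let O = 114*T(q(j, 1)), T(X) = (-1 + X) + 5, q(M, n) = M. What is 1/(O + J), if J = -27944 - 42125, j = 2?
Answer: -1/69385 ≈ -1.4412e-5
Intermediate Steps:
J = -70069
T(X) = 4 + X
O = 684 (O = 114*(4 + 2) = 114*6 = 684)
1/(O + J) = 1/(684 - 70069) = 1/(-69385) = -1/69385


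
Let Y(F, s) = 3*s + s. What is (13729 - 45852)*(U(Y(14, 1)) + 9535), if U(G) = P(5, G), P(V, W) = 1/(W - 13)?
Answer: -2756603122/9 ≈ -3.0629e+8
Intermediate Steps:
P(V, W) = 1/(-13 + W)
Y(F, s) = 4*s
U(G) = 1/(-13 + G)
(13729 - 45852)*(U(Y(14, 1)) + 9535) = (13729 - 45852)*(1/(-13 + 4*1) + 9535) = -32123*(1/(-13 + 4) + 9535) = -32123*(1/(-9) + 9535) = -32123*(-⅑ + 9535) = -32123*85814/9 = -2756603122/9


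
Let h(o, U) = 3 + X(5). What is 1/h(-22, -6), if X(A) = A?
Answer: ⅛ ≈ 0.12500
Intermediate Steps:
h(o, U) = 8 (h(o, U) = 3 + 5 = 8)
1/h(-22, -6) = 1/8 = ⅛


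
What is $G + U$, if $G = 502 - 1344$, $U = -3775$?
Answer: $-4617$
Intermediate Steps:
$G = -842$
$G + U = -842 - 3775 = -4617$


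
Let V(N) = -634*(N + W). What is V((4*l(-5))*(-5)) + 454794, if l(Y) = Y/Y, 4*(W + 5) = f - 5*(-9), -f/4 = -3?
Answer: 923219/2 ≈ 4.6161e+5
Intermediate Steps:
f = 12 (f = -4*(-3) = 12)
W = 37/4 (W = -5 + (12 - 5*(-9))/4 = -5 + (12 + 45)/4 = -5 + (¼)*57 = -5 + 57/4 = 37/4 ≈ 9.2500)
l(Y) = 1
V(N) = -11729/2 - 634*N (V(N) = -634*(N + 37/4) = -634*(37/4 + N) = -11729/2 - 634*N)
V((4*l(-5))*(-5)) + 454794 = (-11729/2 - 634*4*1*(-5)) + 454794 = (-11729/2 - 2536*(-5)) + 454794 = (-11729/2 - 634*(-20)) + 454794 = (-11729/2 + 12680) + 454794 = 13631/2 + 454794 = 923219/2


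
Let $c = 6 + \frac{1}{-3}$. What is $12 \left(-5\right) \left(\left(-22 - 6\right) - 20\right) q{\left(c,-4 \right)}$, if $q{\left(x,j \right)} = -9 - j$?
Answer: $-14400$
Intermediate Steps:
$c = \frac{17}{3}$ ($c = 6 - \frac{1}{3} = \frac{17}{3} \approx 5.6667$)
$12 \left(-5\right) \left(\left(-22 - 6\right) - 20\right) q{\left(c,-4 \right)} = 12 \left(-5\right) \left(\left(-22 - 6\right) - 20\right) \left(-9 - -4\right) = - 60 \left(-28 - 20\right) \left(-9 + 4\right) = \left(-60\right) \left(-48\right) \left(-5\right) = 2880 \left(-5\right) = -14400$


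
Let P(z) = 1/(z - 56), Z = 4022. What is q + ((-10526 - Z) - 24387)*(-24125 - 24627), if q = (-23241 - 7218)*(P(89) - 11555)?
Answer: 2250111942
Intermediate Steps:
P(z) = 1/(-56 + z)
q = 351952822 (q = (-23241 - 7218)*(1/(-56 + 89) - 11555) = -30459*(1/33 - 11555) = -30459*(-381314/33) = 351952822)
q + ((-10526 - Z) - 24387)*(-24125 - 24627) = 351952822 + ((-10526 - 1*4022) - 24387)*(-24125 - 24627) = 351952822 + ((-10526 - 4022) - 24387)*(-48752) = 351952822 + (-14548 - 24387)*(-48752) = 351952822 - 38935*(-48752) = 351952822 + 1898159120 = 2250111942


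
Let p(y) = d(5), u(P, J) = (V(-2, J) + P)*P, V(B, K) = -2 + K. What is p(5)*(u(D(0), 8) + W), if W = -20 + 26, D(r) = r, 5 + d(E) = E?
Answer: 0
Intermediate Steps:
d(E) = -5 + E
u(P, J) = P*(-2 + J + P) (u(P, J) = ((-2 + J) + P)*P = (-2 + J + P)*P = P*(-2 + J + P))
p(y) = 0 (p(y) = -5 + 5 = 0)
W = 6
p(5)*(u(D(0), 8) + W) = 0*(0*(-2 + 8 + 0) + 6) = 0*(0*6 + 6) = 0*(0 + 6) = 0*6 = 0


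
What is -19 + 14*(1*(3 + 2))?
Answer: 51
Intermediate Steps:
-19 + 14*(1*(3 + 2)) = -19 + 14*(1*5) = -19 + 14*5 = -19 + 70 = 51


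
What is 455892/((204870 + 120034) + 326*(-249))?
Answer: 227946/121865 ≈ 1.8705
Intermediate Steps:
455892/((204870 + 120034) + 326*(-249)) = 455892/(324904 - 81174) = 455892/243730 = 455892*(1/243730) = 227946/121865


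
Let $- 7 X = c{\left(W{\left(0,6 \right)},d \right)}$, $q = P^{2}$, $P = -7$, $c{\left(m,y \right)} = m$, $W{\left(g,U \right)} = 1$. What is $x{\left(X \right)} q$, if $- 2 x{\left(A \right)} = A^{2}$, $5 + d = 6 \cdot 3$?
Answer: $- \frac{1}{2} \approx -0.5$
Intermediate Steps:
$d = 13$ ($d = -5 + 6 \cdot 3 = -5 + 18 = 13$)
$q = 49$ ($q = \left(-7\right)^{2} = 49$)
$X = - \frac{1}{7}$ ($X = \left(- \frac{1}{7}\right) 1 = - \frac{1}{7} \approx -0.14286$)
$x{\left(A \right)} = - \frac{A^{2}}{2}$
$x{\left(X \right)} q = - \frac{\left(- \frac{1}{7}\right)^{2}}{2} \cdot 49 = \left(- \frac{1}{2}\right) \frac{1}{49} \cdot 49 = \left(- \frac{1}{98}\right) 49 = - \frac{1}{2}$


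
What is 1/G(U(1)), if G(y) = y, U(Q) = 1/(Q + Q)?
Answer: 2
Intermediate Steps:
U(Q) = 1/(2*Q)
1/G(U(1)) = 1/((1/2)/1) = 1/((1/2)*1) = 1/(1/2) = 2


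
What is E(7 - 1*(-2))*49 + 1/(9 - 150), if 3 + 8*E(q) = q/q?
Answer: -6913/564 ≈ -12.257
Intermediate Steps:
E(q) = -1/4 (E(q) = -3/8 + (q/q)/8 = -3/8 + (1/8)*1 = -3/8 + 1/8 = -1/4)
E(7 - 1*(-2))*49 + 1/(9 - 150) = -1/4*49 + 1/(9 - 150) = -49/4 + 1/(-141) = -49/4 - 1/141 = -6913/564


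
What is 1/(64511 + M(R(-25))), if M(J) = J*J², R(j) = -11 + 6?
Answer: 1/64386 ≈ 1.5531e-5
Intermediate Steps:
R(j) = -5
M(J) = J³
1/(64511 + M(R(-25))) = 1/(64511 + (-5)³) = 1/(64511 - 125) = 1/64386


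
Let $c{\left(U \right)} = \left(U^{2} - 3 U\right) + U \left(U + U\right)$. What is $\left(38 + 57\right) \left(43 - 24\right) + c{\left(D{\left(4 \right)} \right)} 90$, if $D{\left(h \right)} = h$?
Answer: $5045$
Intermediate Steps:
$c{\left(U \right)} = - 3 U + 3 U^{2}$ ($c{\left(U \right)} = \left(U^{2} - 3 U\right) + U 2 U = \left(U^{2} - 3 U\right) + 2 U^{2} = - 3 U + 3 U^{2}$)
$\left(38 + 57\right) \left(43 - 24\right) + c{\left(D{\left(4 \right)} \right)} 90 = \left(38 + 57\right) \left(43 - 24\right) + 3 \cdot 4 \left(-1 + 4\right) 90 = 95 \left(43 - 24\right) + 3 \cdot 4 \cdot 3 \cdot 90 = 95 \left(43 - 24\right) + 36 \cdot 90 = 95 \cdot 19 + 3240 = 1805 + 3240 = 5045$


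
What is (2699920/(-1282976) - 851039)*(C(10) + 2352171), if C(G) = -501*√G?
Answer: -160515870172169829/80186 + 34189032581499*√10/80186 ≈ -2.0004e+12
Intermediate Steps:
(2699920/(-1282976) - 851039)*(C(10) + 2352171) = (2699920/(-1282976) - 851039)*(-501*√10 + 2352171) = (2699920*(-1/1282976) - 851039)*(2352171 - 501*√10) = (-168745/80186 - 851039)*(2352171 - 501*√10) = -68241581999*(2352171 - 501*√10)/80186 = -160515870172169829/80186 + 34189032581499*√10/80186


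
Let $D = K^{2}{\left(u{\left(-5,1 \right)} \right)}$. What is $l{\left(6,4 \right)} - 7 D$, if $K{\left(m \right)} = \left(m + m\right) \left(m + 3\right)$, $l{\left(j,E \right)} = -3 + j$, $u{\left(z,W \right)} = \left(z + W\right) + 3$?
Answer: $-109$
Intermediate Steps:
$u{\left(z,W \right)} = 3 + W + z$ ($u{\left(z,W \right)} = \left(W + z\right) + 3 = 3 + W + z$)
$K{\left(m \right)} = 2 m \left(3 + m\right)$
$D = 16$ ($D = \left(2 \left(3 + 1 - 5\right) \left(3 + \left(3 + 1 - 5\right)\right)\right)^{2} = \left(2 \left(-1\right) \left(3 - 1\right)\right)^{2} = \left(2 \left(-1\right) 2\right)^{2} = \left(-4\right)^{2} = 16$)
$l{\left(6,4 \right)} - 7 D = \left(-3 + 6\right) - 112 = 3 - 112 = -109$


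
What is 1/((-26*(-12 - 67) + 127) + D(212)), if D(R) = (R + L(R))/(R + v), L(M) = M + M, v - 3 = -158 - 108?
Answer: 17/36865 ≈ 0.00046114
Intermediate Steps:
v = -263 (v = 3 + (-158 - 108) = 3 - 266 = -263)
L(M) = 2*M
D(R) = 3*R/(-263 + R) (D(R) = (R + 2*R)/(R - 263) = (3*R)/(-263 + R) = 3*R/(-263 + R))
1/((-26*(-12 - 67) + 127) + D(212)) = 1/((-26*(-12 - 67) + 127) + 3*212/(-263 + 212)) = 1/((-26*(-79) + 127) + 3*212/(-51)) = 1/((2054 + 127) + 3*212*(-1/51)) = 1/(2181 - 212/17) = 1/(36865/17) = 17/36865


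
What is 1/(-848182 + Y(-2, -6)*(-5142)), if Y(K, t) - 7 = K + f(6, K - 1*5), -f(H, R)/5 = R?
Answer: -1/1053862 ≈ -9.4889e-7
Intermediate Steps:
f(H, R) = -5*R
Y(K, t) = 32 - 4*K (Y(K, t) = 7 + (K - 5*(K - 1*5)) = 7 + (K - 5*(K - 5)) = 7 + (K - 5*(-5 + K)) = 7 + (K + (25 - 5*K)) = 7 + (25 - 4*K) = 32 - 4*K)
1/(-848182 + Y(-2, -6)*(-5142)) = 1/(-848182 + (32 - 4*(-2))*(-5142)) = 1/(-848182 + (32 + 8)*(-5142)) = 1/(-848182 + 40*(-5142)) = 1/(-848182 - 205680) = 1/(-1053862) = -1/1053862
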